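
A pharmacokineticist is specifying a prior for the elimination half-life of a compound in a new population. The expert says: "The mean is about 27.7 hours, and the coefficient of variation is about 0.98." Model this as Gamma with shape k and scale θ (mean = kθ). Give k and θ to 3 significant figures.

For Gamma(k, scale θ): mean = kθ, variance = kθ², so CV = 1/√k.
CV = 0.98, hence k = 1/CV² = 1.04.
Then θ = mean/k = 27.7/1.04 = 26.6.

k ≈ 1.04, θ ≈ 26.6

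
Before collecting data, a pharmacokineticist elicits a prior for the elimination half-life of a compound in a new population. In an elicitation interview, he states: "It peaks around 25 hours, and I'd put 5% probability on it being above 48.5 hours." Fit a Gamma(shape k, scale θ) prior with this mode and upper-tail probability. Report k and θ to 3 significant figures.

Gamma(k,θ) with k>1 has mode (k−1)θ, so θ = 25/(k−1).
Need P(X < 48.5) = 0.95 with θ tied to k this way. Start at k = 2, θ = 25: P(X<48.5) ≈ 0.578.
Too low — raise k to concentrate. Iterating converges to k ≈ 7.32.
Then θ = 25/(7.32−1) ≈ 3.95.

k ≈ 7.32, θ ≈ 3.95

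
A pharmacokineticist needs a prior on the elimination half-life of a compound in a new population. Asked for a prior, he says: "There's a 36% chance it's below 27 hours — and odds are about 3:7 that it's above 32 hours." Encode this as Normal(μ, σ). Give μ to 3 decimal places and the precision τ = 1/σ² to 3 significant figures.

For Normal(μ,σ), the p-quantile is μ + z_p·σ. Here z_{0.36} = -0.3585, z_{0.7} = 0.5244.
So 27 = μ − 0.3585σ and 32 = μ + 0.5244σ.
Subtracting: σ = (32 − 27)/(0.5244 − (-0.3585)) = 5.663.
Then μ = 27 − (-0.3585)·5.663 = 29.030.
Precision τ = 1/σ² = 1/5.663² = 0.0312.

μ = 29.030, τ = 0.0312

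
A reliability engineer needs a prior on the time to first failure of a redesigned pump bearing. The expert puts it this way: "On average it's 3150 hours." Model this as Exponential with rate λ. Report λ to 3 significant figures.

λ ≈ 0.000317

Exponential mean = 1/λ, so λ = 1/3150.0 = 0.000317.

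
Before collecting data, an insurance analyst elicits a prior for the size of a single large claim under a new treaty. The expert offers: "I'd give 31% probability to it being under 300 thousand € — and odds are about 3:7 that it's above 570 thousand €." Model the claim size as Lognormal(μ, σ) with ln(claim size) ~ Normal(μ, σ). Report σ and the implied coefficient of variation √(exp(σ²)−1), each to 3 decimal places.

If T ~ Lognormal(μ,σ) then ln T ~ Normal(μ,σ), so the p-quantile of ln T is μ + z_p·σ.
ln(300) = 5.704 and ln(570) = 6.346; z_{0.31} = -0.4959, z_{0.7} = 0.5244.
σ = (6.346 − 5.704)/(0.5244 − (-0.4959)) = 0.629.
μ = 5.704 − (-0.4959)·0.629 = 6.016.
CV = √(exp(σ²)−1) = √(exp(0.3958)−1) = 0.697.

σ ≈ 0.629, CV ≈ 0.697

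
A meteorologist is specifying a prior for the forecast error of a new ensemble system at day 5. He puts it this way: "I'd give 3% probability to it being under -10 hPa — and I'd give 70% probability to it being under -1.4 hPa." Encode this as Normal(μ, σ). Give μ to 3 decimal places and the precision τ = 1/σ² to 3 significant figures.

μ = -3.275, τ = 0.0782

The p-quantile of Normal(μ,σ) is μ + z_p·σ, with z_{0.03} = -1.881 and z_{0.7} = 0.5244.
Eliminate σ: μ = (z₂·x₁ − z₁·x₂)/(z₂ − z₁) = (0.5244·-10 − (-1.881)·-1.4)/2.405 = -3.275.
Then σ = (x₂ − x₁)/(z₂ − z₁) = (-1.4 − -10)/2.405 = 3.576.
Precision τ = 1/σ² = 1/3.576² = 0.0782.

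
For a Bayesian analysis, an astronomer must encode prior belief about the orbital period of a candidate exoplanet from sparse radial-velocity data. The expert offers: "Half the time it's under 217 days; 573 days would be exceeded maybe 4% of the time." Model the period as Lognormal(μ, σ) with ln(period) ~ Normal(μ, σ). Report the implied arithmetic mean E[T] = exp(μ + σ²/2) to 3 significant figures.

E[T] ≈ 253 days

If T ~ Lognormal(μ,σ) then ln T ~ Normal(μ,σ), so the p-quantile of ln T is μ + z_p·σ.
ln(217) = 5.38 and ln(573) = 6.351; z_{0.5} = 0, z_{0.96} = 1.751.
σ = (6.351 − 5.38)/(1.751 − (0)) = 0.555.
μ = 5.38 − (0)·0.555 = 5.380.
E[T] = exp(μ + σ²/2) = exp(5.380 + 0.1538) = 253 days.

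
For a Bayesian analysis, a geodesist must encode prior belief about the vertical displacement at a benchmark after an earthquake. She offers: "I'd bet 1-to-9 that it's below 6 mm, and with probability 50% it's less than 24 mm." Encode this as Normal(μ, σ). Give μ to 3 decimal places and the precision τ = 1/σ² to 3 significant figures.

The p-quantile of Normal(μ,σ) is μ + z_p·σ, with z_{0.1} = -1.282 and z_{0.5} = 0.
Eliminate σ: μ = (z₂·x₁ − z₁·x₂)/(z₂ − z₁) = (0·6 − (-1.282)·24)/1.282 = 24.000.
Then σ = (x₂ − x₁)/(z₂ − z₁) = (24 − 6)/1.282 = 14.045.
Precision τ = 1/σ² = 1/14.05² = 0.00507.

μ = 24.000, τ = 0.00507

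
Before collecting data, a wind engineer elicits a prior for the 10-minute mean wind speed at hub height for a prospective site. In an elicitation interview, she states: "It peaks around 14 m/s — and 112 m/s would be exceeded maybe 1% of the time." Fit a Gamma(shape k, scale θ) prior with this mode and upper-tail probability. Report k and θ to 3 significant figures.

Gamma(k,θ) with k>1 has mode (k−1)θ, so θ = 14/(k−1).
Need P(X < 112) = 0.99 with θ tied to k this way. Start at k = 2, θ = 14: P(X<112) ≈ 0.997.
Too high — lower k to spread out. Iterating converges to k ≈ 1.78.
Then θ = 14/(1.78−1) ≈ 18.

k ≈ 1.78, θ ≈ 18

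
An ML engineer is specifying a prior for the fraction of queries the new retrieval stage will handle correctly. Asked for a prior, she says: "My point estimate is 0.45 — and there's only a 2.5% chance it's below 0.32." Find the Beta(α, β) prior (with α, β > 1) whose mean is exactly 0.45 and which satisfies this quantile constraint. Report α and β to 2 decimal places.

With mean 0.45 fixed, write α = 0.45s, β = 0.55s where s = α+β.
Need P(θ < 0.32) = 0.025 under Beta(0.45s, 0.55s). Normal approximation: (q−m)/√(m(1−m)/s) ≈ z_{0.025} = -1.96, so s ≈ 0.45·0.55·(-1.96)²/(0.32−0.45)² = 56.3.
At s = 56.3: P(θ<0.32) ≈ 0.022. Adjusting to match 0.025 gives s ≈ 53.29.
So α = 0.45·53.29 ≈ 23.98, β = 0.55·53.29 ≈ 29.31.

α ≈ 23.98, β ≈ 29.31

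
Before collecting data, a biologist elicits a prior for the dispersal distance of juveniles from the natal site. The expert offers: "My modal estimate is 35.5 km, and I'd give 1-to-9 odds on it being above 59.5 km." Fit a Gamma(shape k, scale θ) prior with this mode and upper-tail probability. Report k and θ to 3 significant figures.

k ≈ 8.09, θ ≈ 5.01

Gamma(k,θ) with k>1 has mode (k−1)θ, so θ = 35.5/(k−1).
Need P(X < 59.5) = 0.9 with θ tied to k this way. Start at k = 2, θ = 35.5: P(X<59.5) ≈ 0.499.
Too low — raise k to concentrate. Iterating converges to k ≈ 8.09.
Then θ = 35.5/(8.09−1) ≈ 5.01.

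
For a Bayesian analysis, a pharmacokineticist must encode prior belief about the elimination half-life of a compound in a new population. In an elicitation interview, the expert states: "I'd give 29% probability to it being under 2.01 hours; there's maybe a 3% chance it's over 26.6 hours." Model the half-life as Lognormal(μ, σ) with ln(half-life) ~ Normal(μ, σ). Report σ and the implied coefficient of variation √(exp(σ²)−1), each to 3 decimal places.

If T ~ Lognormal(μ,σ) then ln T ~ Normal(μ,σ), so the p-quantile of ln T is μ + z_p·σ.
ln(2.01) = 0.6981 and ln(26.6) = 3.281; z_{0.29} = -0.5534, z_{0.97} = 1.881.
σ = (3.281 − 0.6981)/(1.881 − (-0.5534)) = 1.061.
μ = 0.6981 − (-0.5534)·1.061 = 1.285.
CV = √(exp(σ²)−1) = √(exp(1.1258)−1) = 1.443.

σ ≈ 1.061, CV ≈ 1.443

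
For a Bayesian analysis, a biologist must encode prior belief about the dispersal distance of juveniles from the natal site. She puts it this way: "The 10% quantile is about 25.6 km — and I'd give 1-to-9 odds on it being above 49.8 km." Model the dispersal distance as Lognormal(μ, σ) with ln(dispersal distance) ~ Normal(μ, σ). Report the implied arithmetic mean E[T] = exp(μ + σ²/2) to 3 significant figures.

E[T] ≈ 36.9 km

If T ~ Lognormal(μ,σ) then ln T ~ Normal(μ,σ), so the p-quantile of ln T is μ + z_p·σ.
ln(25.6) = 3.243 and ln(49.8) = 3.908; z_{0.1} = -1.282, z_{0.9} = 1.282.
σ = (3.908 − 3.243)/(1.282 − (-1.282)) = 0.260.
μ = 3.243 − (-1.282)·0.260 = 3.575.
E[T] = exp(μ + σ²/2) = exp(3.575 + 0.0337) = 36.9 km.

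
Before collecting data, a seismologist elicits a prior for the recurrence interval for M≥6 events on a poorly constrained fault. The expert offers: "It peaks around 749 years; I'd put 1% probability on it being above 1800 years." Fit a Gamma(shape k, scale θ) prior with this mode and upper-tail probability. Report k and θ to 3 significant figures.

k ≈ 7.16, θ ≈ 122

Gamma(k,θ) with k>1 has mode (k−1)θ, so θ = 749/(k−1).
Need P(X < 1800) = 0.99 with θ tied to k this way. Start at k = 2, θ = 749: P(X<1800) ≈ 0.692.
Too low — raise k to concentrate. Iterating converges to k ≈ 7.16.
Then θ = 749/(7.16−1) ≈ 122.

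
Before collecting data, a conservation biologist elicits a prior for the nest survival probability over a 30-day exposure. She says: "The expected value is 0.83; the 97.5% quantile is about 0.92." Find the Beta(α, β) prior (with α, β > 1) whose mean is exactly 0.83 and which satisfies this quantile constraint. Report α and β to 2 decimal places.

With mean 0.83 fixed, write α = 0.83s, β = 0.17s where s = α+β.
Need P(θ < 0.92) = 0.975 under Beta(0.83s, 0.17s). Normal approximation: (q−m)/√(m(1−m)/s) ≈ z_{0.975} = 1.96, so s ≈ 0.83·0.17·(1.96)²/(0.92−0.83)² = 66.9.
At s = 66.9: P(θ<0.92) ≈ 0.989. Adjusting to match 0.975 gives s ≈ 49.54.
So α = 0.83·49.54 ≈ 41.12, β = 0.17·49.54 ≈ 8.42.

α ≈ 41.12, β ≈ 8.42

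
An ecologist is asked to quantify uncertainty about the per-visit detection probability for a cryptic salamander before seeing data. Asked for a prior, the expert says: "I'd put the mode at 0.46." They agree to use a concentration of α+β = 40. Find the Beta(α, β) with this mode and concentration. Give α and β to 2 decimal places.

For α,β > 1 the Beta mode is (α−1)/(α+β−2). With α+β = 40, the mode is (α−1)/38.
Set (α−1)/38 = 0.46 → α = 1 + 0.46·38 = 18.48.
β = 40 − α = 21.52.

α = 18.48, β = 21.52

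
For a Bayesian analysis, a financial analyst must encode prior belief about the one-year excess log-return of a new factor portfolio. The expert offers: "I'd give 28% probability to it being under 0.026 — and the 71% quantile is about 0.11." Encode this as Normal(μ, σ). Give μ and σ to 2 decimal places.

The p-quantile of Normal(μ,σ) is μ + z_p·σ, with z_{0.28} = -0.5828 and z_{0.71} = 0.5534.
Eliminate σ: μ = (z₂·x₁ − z₁·x₂)/(z₂ − z₁) = (0.5534·0.026 − (-0.5828)·0.11)/1.136 = 0.07.
Then σ = (x₂ − x₁)/(z₂ − z₁) = (0.11 − 0.026)/1.136 = 0.07.

μ = 0.07, σ = 0.07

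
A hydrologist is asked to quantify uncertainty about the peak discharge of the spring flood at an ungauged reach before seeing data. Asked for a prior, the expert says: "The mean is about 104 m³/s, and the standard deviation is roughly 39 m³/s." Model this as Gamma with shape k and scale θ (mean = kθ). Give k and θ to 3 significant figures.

For Gamma(k, scale θ): mean = kθ, variance = kθ², so CV = 1/√k.
CV = SD/mean = 39/104 = 0.375, hence k = 1/CV² = 7.11.
Then θ = mean/k = 104/7.11 = 14.6.

k ≈ 7.11, θ ≈ 14.6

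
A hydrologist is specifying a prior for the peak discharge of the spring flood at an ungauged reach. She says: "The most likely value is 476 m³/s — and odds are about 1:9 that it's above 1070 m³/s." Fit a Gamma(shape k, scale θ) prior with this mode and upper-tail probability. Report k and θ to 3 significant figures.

k ≈ 3.93, θ ≈ 162

Gamma(k,θ) with k>1 has mode (k−1)θ, so θ = 476/(k−1).
Need P(X < 1070) = 0.9 with θ tied to k this way. Start at k = 2, θ = 476: P(X<1070) ≈ 0.657.
Too low — raise k to concentrate. Iterating converges to k ≈ 3.93.
Then θ = 476/(3.93−1) ≈ 162.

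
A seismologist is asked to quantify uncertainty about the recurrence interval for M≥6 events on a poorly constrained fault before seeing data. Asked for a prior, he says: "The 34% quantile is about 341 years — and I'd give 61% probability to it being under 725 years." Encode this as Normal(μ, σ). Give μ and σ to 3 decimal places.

μ = 569.953, σ = 555.088

For Normal(μ,σ), the p-quantile is μ + z_p·σ. Here z_{0.34} = -0.4125, z_{0.61} = 0.2793.
So 341 = μ − 0.4125σ and 725 = μ + 0.2793σ.
Subtracting: σ = (725 − 341)/(0.2793 − (-0.4125)) = 555.088.
Then μ = 341 − (-0.4125)·555.088 = 569.953.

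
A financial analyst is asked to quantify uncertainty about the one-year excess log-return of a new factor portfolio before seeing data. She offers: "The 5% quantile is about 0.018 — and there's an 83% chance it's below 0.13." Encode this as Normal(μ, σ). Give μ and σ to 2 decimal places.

The p-quantile of Normal(μ,σ) is μ + z_p·σ, with z_{0.05} = -1.645 and z_{0.83} = 0.9542.
Eliminate σ: μ = (z₂·x₁ − z₁·x₂)/(z₂ − z₁) = (0.9542·0.018 − (-1.645)·0.13)/2.599 = 0.09.
Then σ = (x₂ − x₁)/(z₂ − z₁) = (0.13 − 0.018)/2.599 = 0.04.

μ = 0.09, σ = 0.04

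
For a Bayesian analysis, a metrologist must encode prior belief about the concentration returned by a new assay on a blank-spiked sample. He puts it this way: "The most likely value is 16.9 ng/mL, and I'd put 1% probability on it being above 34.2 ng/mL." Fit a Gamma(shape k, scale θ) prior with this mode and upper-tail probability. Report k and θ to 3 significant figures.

Gamma(k,θ) with k>1 has mode (k−1)θ, so θ = 16.9/(k−1).
Need P(X < 34.2) = 0.99 with θ tied to k this way. Start at k = 2, θ = 16.9: P(X<34.2) ≈ 0.600.
Too low — raise k to concentrate. Iterating converges to k ≈ 10.9.
Then θ = 16.9/(10.9−1) ≈ 1.71.

k ≈ 10.9, θ ≈ 1.71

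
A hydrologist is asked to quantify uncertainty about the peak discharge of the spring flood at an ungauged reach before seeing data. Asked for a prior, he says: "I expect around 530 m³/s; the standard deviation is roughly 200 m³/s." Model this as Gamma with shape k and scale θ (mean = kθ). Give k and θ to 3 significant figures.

k ≈ 7.02, θ ≈ 75.5

For Gamma(k, scale θ): mean = kθ, variance = kθ², so CV = 1/√k.
CV = SD/mean = 200/530 = 0.3774, hence k = 1/CV² = 7.02.
Then θ = mean/k = 530/7.02 = 75.5.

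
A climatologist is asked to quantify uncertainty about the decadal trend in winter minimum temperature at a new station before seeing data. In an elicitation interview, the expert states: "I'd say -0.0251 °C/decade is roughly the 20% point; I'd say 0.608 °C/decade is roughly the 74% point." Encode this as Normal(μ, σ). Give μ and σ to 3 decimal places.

μ = 0.334, σ = 0.426

The p-quantile of Normal(μ,σ) is μ + z_p·σ, with z_{0.2} = -0.8416 and z_{0.74} = 0.6433.
Eliminate σ: μ = (z₂·x₁ − z₁·x₂)/(z₂ − z₁) = (0.6433·-0.0251 − (-0.8416)·0.608)/1.485 = 0.334.
Then σ = (x₂ − x₁)/(z₂ − z₁) = (0.608 − -0.0251)/1.485 = 0.426.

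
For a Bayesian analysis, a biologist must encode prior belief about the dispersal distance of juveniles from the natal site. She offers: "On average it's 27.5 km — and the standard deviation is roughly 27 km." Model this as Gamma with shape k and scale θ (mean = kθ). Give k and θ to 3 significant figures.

For Gamma(k, scale θ): mean = kθ, variance = kθ², so CV = 1/√k.
CV = SD/mean = 27/27.5 = 0.9818, hence k = 1/CV² = 1.04.
Then θ = mean/k = 27.5/1.04 = 26.5.

k ≈ 1.04, θ ≈ 26.5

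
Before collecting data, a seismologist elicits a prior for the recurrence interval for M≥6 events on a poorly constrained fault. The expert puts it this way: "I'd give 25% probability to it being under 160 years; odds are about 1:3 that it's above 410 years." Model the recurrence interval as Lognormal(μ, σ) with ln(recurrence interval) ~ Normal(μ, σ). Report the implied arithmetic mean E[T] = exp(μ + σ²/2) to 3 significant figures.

E[T] ≈ 327 years

If T ~ Lognormal(μ,σ) then ln T ~ Normal(μ,σ), so the p-quantile of ln T is μ + z_p·σ.
ln(160) = 5.075 and ln(410) = 6.016; z_{0.25} = -0.6745, z_{0.75} = 0.6745.
σ = (6.016 − 5.075)/(0.6745 − (-0.6745)) = 0.698.
μ = 5.075 − (-0.6745)·0.698 = 5.546.
E[T] = exp(μ + σ²/2) = exp(5.546 + 0.2433) = 327 years.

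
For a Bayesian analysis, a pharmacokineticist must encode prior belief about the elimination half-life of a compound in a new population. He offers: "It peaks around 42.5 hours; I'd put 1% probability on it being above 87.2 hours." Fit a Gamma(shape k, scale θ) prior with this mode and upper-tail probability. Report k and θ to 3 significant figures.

Gamma(k,θ) with k>1 has mode (k−1)θ, so θ = 42.5/(k−1).
Need P(X < 87.2) = 0.99 with θ tied to k this way. Start at k = 2, θ = 42.5: P(X<87.2) ≈ 0.608.
Too low — raise k to concentrate. Iterating converges to k ≈ 10.5.
Then θ = 42.5/(10.5−1) ≈ 4.49.

k ≈ 10.5, θ ≈ 4.49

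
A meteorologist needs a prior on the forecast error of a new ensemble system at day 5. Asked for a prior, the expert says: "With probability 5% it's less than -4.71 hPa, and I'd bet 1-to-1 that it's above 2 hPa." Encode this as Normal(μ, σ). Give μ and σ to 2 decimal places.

For Normal(μ,σ), the p-quantile is μ + z_p·σ. Here z_{0.05} = -1.645, z_{0.5} = 0.
So -4.71 = μ − 1.645σ and 2 = μ + 0σ.
Subtracting: σ = (2 − -4.71)/(0 − (-1.645)) = 4.08.
Then μ = -4.71 − (-1.645)·4.08 = 2.00.

μ = 2.00, σ = 4.08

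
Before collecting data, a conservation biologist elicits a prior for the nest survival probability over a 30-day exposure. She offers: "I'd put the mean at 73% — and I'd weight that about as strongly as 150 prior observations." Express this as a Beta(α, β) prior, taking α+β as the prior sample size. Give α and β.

α = 109.5, β = 40.5

Under the effective-sample-size interpretation, Beta(α, β) has prior mean α/(α+β) and prior sample size α+β.
So α+β = 150 and α/(α+β) = 0.73, giving α = 0.73·150 = 109.5 and β = 150 − 109.5 = 40.5.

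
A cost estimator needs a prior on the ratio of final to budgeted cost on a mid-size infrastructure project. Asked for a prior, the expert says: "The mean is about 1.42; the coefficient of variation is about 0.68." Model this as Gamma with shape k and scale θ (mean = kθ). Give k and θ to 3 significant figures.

For Gamma(k, scale θ): mean = kθ, variance = kθ², so CV = 1/√k.
CV = 0.68, hence k = 1/CV² = 2.16.
Then θ = mean/k = 1.42/2.16 = 0.657.

k ≈ 2.16, θ ≈ 0.657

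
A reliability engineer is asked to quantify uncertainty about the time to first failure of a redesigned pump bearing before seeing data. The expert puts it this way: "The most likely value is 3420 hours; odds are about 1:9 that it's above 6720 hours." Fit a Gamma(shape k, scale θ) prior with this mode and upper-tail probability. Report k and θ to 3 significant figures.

k ≈ 5.2, θ ≈ 814

Gamma(k,θ) with k>1 has mode (k−1)θ, so θ = 3420/(k−1).
Need P(X < 6720) = 0.9 with θ tied to k this way. Start at k = 2, θ = 3420: P(X<6720) ≈ 0.584.
Too low — raise k to concentrate. Iterating converges to k ≈ 5.2.
Then θ = 3420/(5.2−1) ≈ 814.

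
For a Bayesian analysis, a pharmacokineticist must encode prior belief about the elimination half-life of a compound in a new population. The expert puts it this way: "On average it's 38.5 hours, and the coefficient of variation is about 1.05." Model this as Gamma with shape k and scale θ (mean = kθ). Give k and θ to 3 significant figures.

For Gamma(k, scale θ): mean = kθ, variance = kθ², so CV = 1/√k.
CV = 1.05, hence k = 1/CV² = 0.907.
Then θ = mean/k = 38.5/0.907 = 42.4.

k ≈ 0.907, θ ≈ 42.4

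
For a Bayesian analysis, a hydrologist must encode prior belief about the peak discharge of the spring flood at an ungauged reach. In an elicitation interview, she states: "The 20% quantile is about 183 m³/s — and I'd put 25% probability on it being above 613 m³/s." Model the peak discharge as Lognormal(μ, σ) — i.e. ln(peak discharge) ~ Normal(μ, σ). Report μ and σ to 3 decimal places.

μ ≈ 5.881, σ ≈ 0.797

If T ~ Lognormal(μ,σ) then ln T ~ Normal(μ,σ), so the p-quantile of ln T is μ + z_p·σ.
ln(183) = 5.209 and ln(613) = 6.418; z_{0.2} = -0.8416, z_{0.75} = 0.6745.
σ = (6.418 − 5.209)/(0.6745 − (-0.8416)) = 0.797.
μ = 5.209 − (-0.8416)·0.797 = 5.881.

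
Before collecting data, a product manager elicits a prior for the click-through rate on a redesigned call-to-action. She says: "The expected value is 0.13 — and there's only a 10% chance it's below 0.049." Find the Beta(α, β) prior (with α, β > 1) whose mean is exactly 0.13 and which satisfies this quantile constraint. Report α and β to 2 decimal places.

With mean 0.13 fixed, write α = 0.13s, β = 0.87s where s = α+β.
Need P(θ < 0.049) = 0.1 under Beta(0.13s, 0.87s). Normal approximation: (q−m)/√(m(1−m)/s) ≈ z_{0.1} = -1.28, so s ≈ 0.13·0.87·(-1.28)²/(0.049−0.13)² = 28.3.
At s = 28.3: P(θ<0.049) ≈ 0.065. Adjusting to match 0.1 gives s ≈ 21.69.
So α = 0.13·21.69 ≈ 2.82, β = 0.87·21.69 ≈ 18.87.

α ≈ 2.82, β ≈ 18.87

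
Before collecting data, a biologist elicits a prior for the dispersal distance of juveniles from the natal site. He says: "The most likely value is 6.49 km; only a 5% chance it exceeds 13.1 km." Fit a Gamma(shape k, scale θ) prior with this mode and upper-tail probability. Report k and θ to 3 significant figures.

k ≈ 6.61, θ ≈ 1.16

Gamma(k,θ) with k>1 has mode (k−1)θ, so θ = 6.49/(k−1).
Need P(X < 13.1) = 0.95 with θ tied to k this way. Start at k = 2, θ = 6.49: P(X<13.1) ≈ 0.599.
Too low — raise k to concentrate. Iterating converges to k ≈ 6.61.
Then θ = 6.49/(6.61−1) ≈ 1.16.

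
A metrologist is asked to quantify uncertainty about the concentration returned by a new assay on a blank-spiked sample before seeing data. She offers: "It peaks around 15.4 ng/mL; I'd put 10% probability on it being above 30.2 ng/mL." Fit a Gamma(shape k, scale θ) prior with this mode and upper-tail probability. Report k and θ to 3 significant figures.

k ≈ 5.22, θ ≈ 3.65

Gamma(k,θ) with k>1 has mode (k−1)θ, so θ = 15.4/(k−1).
Need P(X < 30.2) = 0.9 with θ tied to k this way. Start at k = 2, θ = 15.4: P(X<30.2) ≈ 0.583.
Too low — raise k to concentrate. Iterating converges to k ≈ 5.22.
Then θ = 15.4/(5.22−1) ≈ 3.65.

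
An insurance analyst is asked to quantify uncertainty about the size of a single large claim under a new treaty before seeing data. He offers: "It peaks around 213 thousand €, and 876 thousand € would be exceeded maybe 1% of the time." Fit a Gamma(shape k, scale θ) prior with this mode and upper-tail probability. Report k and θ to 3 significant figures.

Gamma(k,θ) with k>1 has mode (k−1)θ, so θ = 213/(k−1).
Need P(X < 876) = 0.99 with θ tied to k this way. Start at k = 2, θ = 213: P(X<876) ≈ 0.916.
Too low — raise k to concentrate. Iterating converges to k ≈ 3.07.
Then θ = 213/(3.07−1) ≈ 103.

k ≈ 3.07, θ ≈ 103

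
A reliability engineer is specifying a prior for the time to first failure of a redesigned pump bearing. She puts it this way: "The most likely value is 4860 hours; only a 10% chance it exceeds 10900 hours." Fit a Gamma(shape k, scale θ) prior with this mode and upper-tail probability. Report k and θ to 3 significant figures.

k ≈ 3.95, θ ≈ 1650

Gamma(k,θ) with k>1 has mode (k−1)θ, so θ = 4860/(k−1).
Need P(X < 10900) = 0.9 with θ tied to k this way. Start at k = 2, θ = 4860: P(X<10900) ≈ 0.656.
Too low — raise k to concentrate. Iterating converges to k ≈ 3.95.
Then θ = 4860/(3.95−1) ≈ 1650.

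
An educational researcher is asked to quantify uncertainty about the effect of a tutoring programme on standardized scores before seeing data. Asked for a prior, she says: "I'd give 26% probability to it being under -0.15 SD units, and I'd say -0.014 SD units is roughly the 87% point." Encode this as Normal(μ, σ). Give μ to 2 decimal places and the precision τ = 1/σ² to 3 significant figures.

For Normal(μ,σ), the p-quantile is μ + z_p·σ. Here z_{0.26} = -0.6433, z_{0.87} = 1.126.
So -0.15 = μ − 0.6433σ and -0.014 = μ + 1.126σ.
Subtracting: σ = (-0.014 − -0.15)/(1.126 − (-0.6433)) = 0.08.
Then μ = -0.15 − (-0.6433)·0.08 = -0.10.
Precision τ = 1/σ² = 1/0.07685² = 169.

μ = -0.10, τ = 169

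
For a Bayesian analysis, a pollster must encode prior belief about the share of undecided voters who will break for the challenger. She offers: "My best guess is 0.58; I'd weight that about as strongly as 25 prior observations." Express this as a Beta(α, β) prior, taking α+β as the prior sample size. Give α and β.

Under the effective-sample-size interpretation, Beta(α, β) has prior mean α/(α+β) and prior sample size α+β.
So α+β = 25 and α/(α+β) = 0.58, giving α = 0.58·25 = 14.5 and β = 25 − 14.5 = 10.5.

α = 14.5, β = 10.5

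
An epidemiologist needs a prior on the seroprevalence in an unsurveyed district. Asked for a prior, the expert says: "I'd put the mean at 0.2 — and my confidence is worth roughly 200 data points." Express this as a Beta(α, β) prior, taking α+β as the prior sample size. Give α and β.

α = 40, β = 160

Under the effective-sample-size interpretation, Beta(α, β) has prior mean α/(α+β) and prior sample size α+β.
So α+β = 200 and α/(α+β) = 0.2, giving α = 0.2·200 = 40 and β = 200 − 40 = 160.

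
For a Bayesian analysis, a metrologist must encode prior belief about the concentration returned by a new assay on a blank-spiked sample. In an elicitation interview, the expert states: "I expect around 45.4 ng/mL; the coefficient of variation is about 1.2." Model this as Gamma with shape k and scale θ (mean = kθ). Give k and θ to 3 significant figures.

For Gamma(k, scale θ): mean = kθ, variance = kθ², so CV = 1/√k.
CV = 1.2, hence k = 1/CV² = 0.694.
Then θ = mean/k = 45.4/0.694 = 65.4.

k ≈ 0.694, θ ≈ 65.4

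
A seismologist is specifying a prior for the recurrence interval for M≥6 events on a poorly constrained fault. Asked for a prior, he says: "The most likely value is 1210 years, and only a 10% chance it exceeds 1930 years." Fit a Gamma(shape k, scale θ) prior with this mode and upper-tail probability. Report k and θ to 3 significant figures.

k ≈ 9.61, θ ≈ 140

Gamma(k,θ) with k>1 has mode (k−1)θ, so θ = 1210/(k−1).
Need P(X < 1930) = 0.9 with θ tied to k this way. Start at k = 2, θ = 1210: P(X<1930) ≈ 0.473.
Too low — raise k to concentrate. Iterating converges to k ≈ 9.61.
Then θ = 1210/(9.61−1) ≈ 140.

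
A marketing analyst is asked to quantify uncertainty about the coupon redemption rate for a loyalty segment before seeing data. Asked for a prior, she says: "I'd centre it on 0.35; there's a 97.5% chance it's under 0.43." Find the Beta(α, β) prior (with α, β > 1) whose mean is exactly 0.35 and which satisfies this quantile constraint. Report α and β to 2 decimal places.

With mean 0.35 fixed, write α = 0.35s, β = 0.65s where s = α+β.
Need P(θ < 0.43) = 0.975 under Beta(0.35s, 0.65s). Normal approximation: (q−m)/√(m(1−m)/s) ≈ z_{0.975} = 1.96, so s ≈ 0.35·0.65·(1.96)²/(0.43−0.35)² = 136.6.
At s = 136.6: P(θ<0.43) ≈ 0.973. Adjusting to match 0.975 gives s ≈ 142.14.
So α = 0.35·142.14 ≈ 49.75, β = 0.65·142.14 ≈ 92.39.

α ≈ 49.75, β ≈ 92.39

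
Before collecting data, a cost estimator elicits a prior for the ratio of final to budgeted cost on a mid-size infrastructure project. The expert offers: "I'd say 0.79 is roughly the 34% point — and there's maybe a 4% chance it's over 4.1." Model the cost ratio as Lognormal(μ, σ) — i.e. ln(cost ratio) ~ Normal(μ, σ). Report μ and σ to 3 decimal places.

μ ≈ 0.078, σ ≈ 0.761

If T ~ Lognormal(μ,σ) then ln T ~ Normal(μ,σ), so the p-quantile of ln T is μ + z_p·σ.
ln(0.79) = -0.2357 and ln(4.1) = 1.411; z_{0.34} = -0.4125, z_{0.96} = 1.751.
σ = (1.411 − -0.2357)/(1.751 − (-0.4125)) = 0.761.
μ = -0.2357 − (-0.4125)·0.761 = 0.078.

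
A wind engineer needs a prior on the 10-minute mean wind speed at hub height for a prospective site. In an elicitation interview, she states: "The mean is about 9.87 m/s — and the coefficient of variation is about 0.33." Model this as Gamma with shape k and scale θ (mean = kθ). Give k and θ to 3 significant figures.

k ≈ 9.18, θ ≈ 1.07

For Gamma(k, scale θ): mean = kθ, variance = kθ², so CV = 1/√k.
CV = 0.33, hence k = 1/CV² = 9.18.
Then θ = mean/k = 9.87/9.18 = 1.07.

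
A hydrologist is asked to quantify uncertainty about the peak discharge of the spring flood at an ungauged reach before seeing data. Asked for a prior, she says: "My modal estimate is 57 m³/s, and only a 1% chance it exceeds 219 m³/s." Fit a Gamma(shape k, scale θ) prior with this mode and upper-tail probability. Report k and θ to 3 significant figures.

k ≈ 3.33, θ ≈ 24.4

Gamma(k,θ) with k>1 has mode (k−1)θ, so θ = 57/(k−1).
Need P(X < 219) = 0.99 with θ tied to k this way. Start at k = 2, θ = 57: P(X<219) ≈ 0.896.
Too low — raise k to concentrate. Iterating converges to k ≈ 3.33.
Then θ = 57/(3.33−1) ≈ 24.4.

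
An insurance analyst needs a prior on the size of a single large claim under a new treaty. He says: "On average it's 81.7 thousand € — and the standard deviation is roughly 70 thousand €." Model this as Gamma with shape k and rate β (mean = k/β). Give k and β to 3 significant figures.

For Gamma(k, rate β): mean = k/β, variance = k/β², so CV = 1/√k.
CV = SD/mean = 70/81.7 = 0.8568, hence k = 1/CV² = 1.36.
Then β = k/mean = 1.36/81.7 = 0.0167.

k ≈ 1.36, β ≈ 0.0167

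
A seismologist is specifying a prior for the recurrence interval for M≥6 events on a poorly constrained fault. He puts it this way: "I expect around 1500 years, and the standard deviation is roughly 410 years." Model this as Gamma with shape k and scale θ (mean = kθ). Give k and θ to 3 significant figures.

For Gamma(k, scale θ): mean = kθ, variance = kθ², so CV = 1/√k.
CV = SD/mean = 410/1500 = 0.2733, hence k = 1/CV² = 13.4.
Then θ = mean/k = 1500/13.4 = 112.

k ≈ 13.4, θ ≈ 112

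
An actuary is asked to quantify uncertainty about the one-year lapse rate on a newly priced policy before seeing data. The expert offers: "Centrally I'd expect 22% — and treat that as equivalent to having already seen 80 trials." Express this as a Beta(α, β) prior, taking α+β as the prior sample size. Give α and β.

Under the effective-sample-size interpretation, Beta(α, β) has prior mean α/(α+β) and prior sample size α+β.
So α+β = 80 and α/(α+β) = 0.22, giving α = 0.22·80 = 17.6 and β = 80 − 17.6 = 62.4.

α = 17.6, β = 62.4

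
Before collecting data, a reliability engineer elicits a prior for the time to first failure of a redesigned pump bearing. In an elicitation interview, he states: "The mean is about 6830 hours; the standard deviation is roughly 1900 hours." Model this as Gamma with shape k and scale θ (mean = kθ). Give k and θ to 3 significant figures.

For Gamma(k, scale θ): mean = kθ, variance = kθ², so CV = 1/√k.
CV = SD/mean = 1900/6830 = 0.2782, hence k = 1/CV² = 12.9.
Then θ = mean/k = 6830/12.9 = 529.

k ≈ 12.9, θ ≈ 529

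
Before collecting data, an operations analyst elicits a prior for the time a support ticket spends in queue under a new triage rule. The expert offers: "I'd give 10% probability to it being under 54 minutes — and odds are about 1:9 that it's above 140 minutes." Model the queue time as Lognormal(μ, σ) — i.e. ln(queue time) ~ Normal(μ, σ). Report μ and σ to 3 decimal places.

μ ≈ 4.465, σ ≈ 0.372

If T ~ Lognormal(μ,σ) then ln T ~ Normal(μ,σ), so the p-quantile of ln T is μ + z_p·σ.
ln(54) = 3.989 and ln(140) = 4.942; z_{0.1} = -1.282, z_{0.9} = 1.282.
σ = (4.942 − 3.989)/(1.282 − (-1.282)) = 0.372.
μ = 3.989 − (-1.282)·0.372 = 4.465.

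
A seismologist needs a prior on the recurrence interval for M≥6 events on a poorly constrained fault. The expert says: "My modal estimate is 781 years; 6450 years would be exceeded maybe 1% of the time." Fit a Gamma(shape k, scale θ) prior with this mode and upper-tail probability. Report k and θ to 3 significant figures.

k ≈ 1.75, θ ≈ 1050

Gamma(k,θ) with k>1 has mode (k−1)θ, so θ = 781/(k−1).
Need P(X < 6450) = 0.99 with θ tied to k this way. Start at k = 2, θ = 781: P(X<6450) ≈ 0.998.
Too high — lower k to spread out. Iterating converges to k ≈ 1.75.
Then θ = 781/(1.75−1) ≈ 1050.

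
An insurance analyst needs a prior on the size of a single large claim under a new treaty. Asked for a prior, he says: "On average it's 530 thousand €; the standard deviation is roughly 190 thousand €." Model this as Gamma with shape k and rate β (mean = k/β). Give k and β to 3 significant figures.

For Gamma(k, rate β): mean = k/β, variance = k/β², so CV = 1/√k.
CV = SD/mean = 190/530 = 0.3585, hence k = 1/CV² = 7.78.
Then β = k/mean = 7.78/530 = 0.0147.

k ≈ 7.78, β ≈ 0.0147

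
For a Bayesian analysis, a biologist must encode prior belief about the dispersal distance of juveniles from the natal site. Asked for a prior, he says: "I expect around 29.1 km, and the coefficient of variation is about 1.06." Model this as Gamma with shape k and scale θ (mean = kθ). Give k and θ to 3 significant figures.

k ≈ 0.89, θ ≈ 32.7

For Gamma(k, scale θ): mean = kθ, variance = kθ², so CV = 1/√k.
CV = 1.06, hence k = 1/CV² = 0.89.
Then θ = mean/k = 29.1/0.89 = 32.7.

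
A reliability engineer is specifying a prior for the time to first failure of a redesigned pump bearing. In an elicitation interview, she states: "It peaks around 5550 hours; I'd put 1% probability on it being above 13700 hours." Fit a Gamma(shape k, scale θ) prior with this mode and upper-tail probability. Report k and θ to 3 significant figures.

Gamma(k,θ) with k>1 has mode (k−1)θ, so θ = 5550/(k−1).
Need P(X < 13700) = 0.99 with θ tied to k this way. Start at k = 2, θ = 5550: P(X<13700) ≈ 0.706.
Too low — raise k to concentrate. Iterating converges to k ≈ 6.76.
Then θ = 5550/(6.76−1) ≈ 963.

k ≈ 6.76, θ ≈ 963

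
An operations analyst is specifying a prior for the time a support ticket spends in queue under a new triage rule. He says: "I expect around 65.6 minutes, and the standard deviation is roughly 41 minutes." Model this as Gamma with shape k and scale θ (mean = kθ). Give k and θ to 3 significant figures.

k ≈ 2.56, θ ≈ 25.6

For Gamma(k, scale θ): mean = kθ, variance = kθ², so CV = 1/√k.
CV = SD/mean = 41/65.6 = 0.625, hence k = 1/CV² = 2.56.
Then θ = mean/k = 65.6/2.56 = 25.6.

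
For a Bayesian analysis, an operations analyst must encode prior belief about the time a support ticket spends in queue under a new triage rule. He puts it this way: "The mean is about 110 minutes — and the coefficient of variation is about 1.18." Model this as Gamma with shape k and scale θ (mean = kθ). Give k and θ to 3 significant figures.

k ≈ 0.718, θ ≈ 153

For Gamma(k, scale θ): mean = kθ, variance = kθ², so CV = 1/√k.
CV = 1.18, hence k = 1/CV² = 0.718.
Then θ = mean/k = 110/0.718 = 153.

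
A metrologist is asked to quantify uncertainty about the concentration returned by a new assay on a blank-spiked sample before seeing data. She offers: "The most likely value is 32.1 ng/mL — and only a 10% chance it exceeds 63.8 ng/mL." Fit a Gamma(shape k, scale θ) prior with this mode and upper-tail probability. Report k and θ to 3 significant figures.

Gamma(k,θ) with k>1 has mode (k−1)θ, so θ = 32.1/(k−1).
Need P(X < 63.8) = 0.9 with θ tied to k this way. Start at k = 2, θ = 32.1: P(X<63.8) ≈ 0.591.
Too low — raise k to concentrate. Iterating converges to k ≈ 5.06.
Then θ = 32.1/(5.06−1) ≈ 7.9.

k ≈ 5.06, θ ≈ 7.9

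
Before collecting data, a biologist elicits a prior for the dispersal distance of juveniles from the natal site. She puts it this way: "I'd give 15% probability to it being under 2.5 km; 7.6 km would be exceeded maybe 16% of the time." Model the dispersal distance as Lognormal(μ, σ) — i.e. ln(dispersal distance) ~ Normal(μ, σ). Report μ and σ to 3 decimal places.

μ ≈ 1.484, σ ≈ 0.547

If T ~ Lognormal(μ,σ) then ln T ~ Normal(μ,σ), so the p-quantile of ln T is μ + z_p·σ.
ln(2.5) = 0.9163 and ln(7.6) = 2.028; z_{0.15} = -1.036, z_{0.84} = 0.9945.
σ = (2.028 − 0.9163)/(0.9945 − (-1.036)) = 0.547.
μ = 0.9163 − (-1.036)·0.547 = 1.484.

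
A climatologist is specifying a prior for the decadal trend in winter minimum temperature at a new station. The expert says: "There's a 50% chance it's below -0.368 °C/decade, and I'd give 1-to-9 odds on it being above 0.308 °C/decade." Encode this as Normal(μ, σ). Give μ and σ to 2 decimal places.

The p-quantile of Normal(μ,σ) is μ + z_p·σ, with z_{0.5} = 0 and z_{0.9} = 1.282.
Eliminate σ: μ = (z₂·x₁ − z₁·x₂)/(z₂ − z₁) = (1.282·-0.368 − (0)·0.308)/1.282 = -0.37.
Then σ = (x₂ − x₁)/(z₂ − z₁) = (0.308 − -0.368)/1.282 = 0.53.

μ = -0.37, σ = 0.53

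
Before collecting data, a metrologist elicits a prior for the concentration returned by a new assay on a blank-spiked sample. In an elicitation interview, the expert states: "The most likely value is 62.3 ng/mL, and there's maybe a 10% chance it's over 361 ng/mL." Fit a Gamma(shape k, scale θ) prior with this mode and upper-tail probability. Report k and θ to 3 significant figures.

Gamma(k,θ) with k>1 has mode (k−1)θ, so θ = 62.3/(k−1).
Need P(X < 361) = 0.9 with θ tied to k this way. Start at k = 2, θ = 62.3: P(X<361) ≈ 0.979.
Too high — lower k to spread out. Iterating converges to k ≈ 1.55.
Then θ = 62.3/(1.55−1) ≈ 112.

k ≈ 1.55, θ ≈ 112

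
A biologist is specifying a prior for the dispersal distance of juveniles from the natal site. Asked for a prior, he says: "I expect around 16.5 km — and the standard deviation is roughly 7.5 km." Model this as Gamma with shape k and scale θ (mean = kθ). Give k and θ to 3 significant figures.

For Gamma(k, scale θ): mean = kθ, variance = kθ², so CV = 1/√k.
CV = SD/mean = 7.5/16.5 = 0.4545, hence k = 1/CV² = 4.84.
Then θ = mean/k = 16.5/4.84 = 3.41.

k ≈ 4.84, θ ≈ 3.41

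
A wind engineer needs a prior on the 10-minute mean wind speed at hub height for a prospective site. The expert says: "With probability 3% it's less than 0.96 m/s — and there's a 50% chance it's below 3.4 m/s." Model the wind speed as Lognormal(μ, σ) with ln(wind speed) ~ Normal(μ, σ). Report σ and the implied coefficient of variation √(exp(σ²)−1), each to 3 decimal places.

σ ≈ 0.672, CV ≈ 0.756

If T ~ Lognormal(μ,σ) then ln T ~ Normal(μ,σ), so the p-quantile of ln T is μ + z_p·σ.
ln(0.96) = -0.04082 and ln(3.4) = 1.224; z_{0.03} = -1.881, z_{0.5} = 0.
σ = (1.224 − -0.04082)/(0 − (-1.881)) = 0.672.
μ = -0.04082 − (-1.881)·0.672 = 1.224.
CV = √(exp(σ²)−1) = √(exp(0.4521)−1) = 0.756.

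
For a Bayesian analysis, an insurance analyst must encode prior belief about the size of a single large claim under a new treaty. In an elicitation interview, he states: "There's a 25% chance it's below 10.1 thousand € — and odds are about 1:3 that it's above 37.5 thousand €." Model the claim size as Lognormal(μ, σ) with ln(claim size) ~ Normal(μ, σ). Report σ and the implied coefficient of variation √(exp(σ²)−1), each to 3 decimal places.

If T ~ Lognormal(μ,σ) then ln T ~ Normal(μ,σ), so the p-quantile of ln T is μ + z_p·σ.
ln(10.1) = 2.313 and ln(37.5) = 3.624; z_{0.25} = -0.6745, z_{0.75} = 0.6745.
σ = (3.624 − 2.313)/(0.6745 − (-0.6745)) = 0.972.
μ = 2.313 − (-0.6745)·0.972 = 2.968.
CV = √(exp(σ²)−1) = √(exp(0.9456)−1) = 1.255.

σ ≈ 0.972, CV ≈ 1.255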